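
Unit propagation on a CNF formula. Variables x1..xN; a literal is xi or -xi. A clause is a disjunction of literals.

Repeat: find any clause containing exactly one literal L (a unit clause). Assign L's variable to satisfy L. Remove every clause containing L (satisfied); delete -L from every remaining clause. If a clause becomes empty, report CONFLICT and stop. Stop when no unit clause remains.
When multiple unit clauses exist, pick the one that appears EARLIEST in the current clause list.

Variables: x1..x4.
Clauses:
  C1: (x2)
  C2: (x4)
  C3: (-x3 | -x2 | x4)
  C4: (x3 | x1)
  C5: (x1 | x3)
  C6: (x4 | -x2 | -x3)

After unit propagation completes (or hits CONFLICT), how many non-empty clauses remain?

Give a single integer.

Answer: 2

Derivation:
unit clause [2] forces x2=T; simplify:
  drop -2 from [-3, -2, 4] -> [-3, 4]
  drop -2 from [4, -2, -3] -> [4, -3]
  satisfied 1 clause(s); 5 remain; assigned so far: [2]
unit clause [4] forces x4=T; simplify:
  satisfied 3 clause(s); 2 remain; assigned so far: [2, 4]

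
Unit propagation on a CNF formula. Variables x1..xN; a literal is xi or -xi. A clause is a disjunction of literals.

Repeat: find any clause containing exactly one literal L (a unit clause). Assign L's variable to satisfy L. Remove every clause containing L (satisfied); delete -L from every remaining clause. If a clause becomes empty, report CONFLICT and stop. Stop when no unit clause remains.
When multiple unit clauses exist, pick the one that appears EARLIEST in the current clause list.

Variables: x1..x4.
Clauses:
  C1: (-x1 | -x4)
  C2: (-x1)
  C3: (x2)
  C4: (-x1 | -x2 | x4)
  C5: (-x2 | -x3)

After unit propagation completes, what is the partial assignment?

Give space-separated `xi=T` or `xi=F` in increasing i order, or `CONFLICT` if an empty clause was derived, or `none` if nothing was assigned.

Answer: x1=F x2=T x3=F

Derivation:
unit clause [-1] forces x1=F; simplify:
  satisfied 3 clause(s); 2 remain; assigned so far: [1]
unit clause [2] forces x2=T; simplify:
  drop -2 from [-2, -3] -> [-3]
  satisfied 1 clause(s); 1 remain; assigned so far: [1, 2]
unit clause [-3] forces x3=F; simplify:
  satisfied 1 clause(s); 0 remain; assigned so far: [1, 2, 3]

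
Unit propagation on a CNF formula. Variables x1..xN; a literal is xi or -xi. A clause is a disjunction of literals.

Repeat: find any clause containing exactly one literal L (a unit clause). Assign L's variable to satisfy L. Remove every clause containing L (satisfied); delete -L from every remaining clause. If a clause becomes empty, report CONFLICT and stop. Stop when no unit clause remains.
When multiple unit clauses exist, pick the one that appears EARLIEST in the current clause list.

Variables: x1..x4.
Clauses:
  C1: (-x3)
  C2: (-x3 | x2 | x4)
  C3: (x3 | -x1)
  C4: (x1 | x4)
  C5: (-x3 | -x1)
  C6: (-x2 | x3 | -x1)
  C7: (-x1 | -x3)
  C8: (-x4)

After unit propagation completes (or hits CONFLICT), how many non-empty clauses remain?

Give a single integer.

Answer: 0

Derivation:
unit clause [-3] forces x3=F; simplify:
  drop 3 from [3, -1] -> [-1]
  drop 3 from [-2, 3, -1] -> [-2, -1]
  satisfied 4 clause(s); 4 remain; assigned so far: [3]
unit clause [-1] forces x1=F; simplify:
  drop 1 from [1, 4] -> [4]
  satisfied 2 clause(s); 2 remain; assigned so far: [1, 3]
unit clause [4] forces x4=T; simplify:
  drop -4 from [-4] -> [] (empty!)
  satisfied 1 clause(s); 1 remain; assigned so far: [1, 3, 4]
CONFLICT (empty clause)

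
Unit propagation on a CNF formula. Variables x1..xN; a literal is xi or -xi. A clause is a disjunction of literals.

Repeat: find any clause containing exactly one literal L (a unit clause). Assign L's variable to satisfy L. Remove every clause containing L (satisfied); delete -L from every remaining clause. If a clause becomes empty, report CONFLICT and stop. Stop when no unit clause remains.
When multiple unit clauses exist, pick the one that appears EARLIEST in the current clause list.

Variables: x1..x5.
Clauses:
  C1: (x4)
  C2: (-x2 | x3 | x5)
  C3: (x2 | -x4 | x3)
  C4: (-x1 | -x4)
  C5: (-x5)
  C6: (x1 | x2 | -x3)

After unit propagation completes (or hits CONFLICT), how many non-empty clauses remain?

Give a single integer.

Answer: 3

Derivation:
unit clause [4] forces x4=T; simplify:
  drop -4 from [2, -4, 3] -> [2, 3]
  drop -4 from [-1, -4] -> [-1]
  satisfied 1 clause(s); 5 remain; assigned so far: [4]
unit clause [-1] forces x1=F; simplify:
  drop 1 from [1, 2, -3] -> [2, -3]
  satisfied 1 clause(s); 4 remain; assigned so far: [1, 4]
unit clause [-5] forces x5=F; simplify:
  drop 5 from [-2, 3, 5] -> [-2, 3]
  satisfied 1 clause(s); 3 remain; assigned so far: [1, 4, 5]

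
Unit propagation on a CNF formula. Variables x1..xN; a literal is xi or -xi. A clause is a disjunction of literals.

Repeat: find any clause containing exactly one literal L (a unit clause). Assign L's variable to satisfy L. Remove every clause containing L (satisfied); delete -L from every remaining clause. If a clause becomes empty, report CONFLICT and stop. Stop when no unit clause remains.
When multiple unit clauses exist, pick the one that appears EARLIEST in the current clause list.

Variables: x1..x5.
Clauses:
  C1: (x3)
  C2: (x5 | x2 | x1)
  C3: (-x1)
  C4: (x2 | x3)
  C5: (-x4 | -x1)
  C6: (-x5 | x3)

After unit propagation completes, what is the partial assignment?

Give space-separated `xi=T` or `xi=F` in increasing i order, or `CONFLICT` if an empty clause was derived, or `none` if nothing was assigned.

Answer: x1=F x3=T

Derivation:
unit clause [3] forces x3=T; simplify:
  satisfied 3 clause(s); 3 remain; assigned so far: [3]
unit clause [-1] forces x1=F; simplify:
  drop 1 from [5, 2, 1] -> [5, 2]
  satisfied 2 clause(s); 1 remain; assigned so far: [1, 3]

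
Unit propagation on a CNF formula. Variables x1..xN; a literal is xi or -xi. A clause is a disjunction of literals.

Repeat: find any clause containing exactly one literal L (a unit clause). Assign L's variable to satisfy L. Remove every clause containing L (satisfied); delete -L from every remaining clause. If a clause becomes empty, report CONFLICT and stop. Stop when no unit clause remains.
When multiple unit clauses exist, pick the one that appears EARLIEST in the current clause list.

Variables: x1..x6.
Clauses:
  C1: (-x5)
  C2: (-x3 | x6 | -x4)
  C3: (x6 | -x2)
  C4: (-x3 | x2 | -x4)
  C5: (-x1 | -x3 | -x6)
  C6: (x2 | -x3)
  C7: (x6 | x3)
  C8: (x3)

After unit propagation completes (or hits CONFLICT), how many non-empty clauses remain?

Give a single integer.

Answer: 0

Derivation:
unit clause [-5] forces x5=F; simplify:
  satisfied 1 clause(s); 7 remain; assigned so far: [5]
unit clause [3] forces x3=T; simplify:
  drop -3 from [-3, 6, -4] -> [6, -4]
  drop -3 from [-3, 2, -4] -> [2, -4]
  drop -3 from [-1, -3, -6] -> [-1, -6]
  drop -3 from [2, -3] -> [2]
  satisfied 2 clause(s); 5 remain; assigned so far: [3, 5]
unit clause [2] forces x2=T; simplify:
  drop -2 from [6, -2] -> [6]
  satisfied 2 clause(s); 3 remain; assigned so far: [2, 3, 5]
unit clause [6] forces x6=T; simplify:
  drop -6 from [-1, -6] -> [-1]
  satisfied 2 clause(s); 1 remain; assigned so far: [2, 3, 5, 6]
unit clause [-1] forces x1=F; simplify:
  satisfied 1 clause(s); 0 remain; assigned so far: [1, 2, 3, 5, 6]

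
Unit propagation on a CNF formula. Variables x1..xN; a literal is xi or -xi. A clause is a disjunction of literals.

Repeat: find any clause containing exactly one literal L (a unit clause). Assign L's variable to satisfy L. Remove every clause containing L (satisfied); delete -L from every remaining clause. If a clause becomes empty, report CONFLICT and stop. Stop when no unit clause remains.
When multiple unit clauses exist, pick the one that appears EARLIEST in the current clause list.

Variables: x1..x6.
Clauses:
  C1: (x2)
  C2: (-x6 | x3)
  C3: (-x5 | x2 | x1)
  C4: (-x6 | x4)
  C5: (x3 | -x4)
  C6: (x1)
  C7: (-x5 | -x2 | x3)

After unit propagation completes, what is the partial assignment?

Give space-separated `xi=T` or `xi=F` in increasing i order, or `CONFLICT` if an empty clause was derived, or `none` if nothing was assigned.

unit clause [2] forces x2=T; simplify:
  drop -2 from [-5, -2, 3] -> [-5, 3]
  satisfied 2 clause(s); 5 remain; assigned so far: [2]
unit clause [1] forces x1=T; simplify:
  satisfied 1 clause(s); 4 remain; assigned so far: [1, 2]

Answer: x1=T x2=T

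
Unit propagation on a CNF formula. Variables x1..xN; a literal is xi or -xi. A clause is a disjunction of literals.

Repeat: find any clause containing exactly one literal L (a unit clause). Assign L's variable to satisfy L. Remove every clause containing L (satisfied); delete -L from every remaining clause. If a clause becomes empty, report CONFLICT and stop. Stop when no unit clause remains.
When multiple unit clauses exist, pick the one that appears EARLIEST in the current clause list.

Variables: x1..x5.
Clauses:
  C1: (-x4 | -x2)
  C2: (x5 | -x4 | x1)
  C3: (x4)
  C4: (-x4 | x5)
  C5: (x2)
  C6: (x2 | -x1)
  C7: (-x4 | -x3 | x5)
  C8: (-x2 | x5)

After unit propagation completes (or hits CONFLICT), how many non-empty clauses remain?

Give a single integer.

Answer: 4

Derivation:
unit clause [4] forces x4=T; simplify:
  drop -4 from [-4, -2] -> [-2]
  drop -4 from [5, -4, 1] -> [5, 1]
  drop -4 from [-4, 5] -> [5]
  drop -4 from [-4, -3, 5] -> [-3, 5]
  satisfied 1 clause(s); 7 remain; assigned so far: [4]
unit clause [-2] forces x2=F; simplify:
  drop 2 from [2] -> [] (empty!)
  drop 2 from [2, -1] -> [-1]
  satisfied 2 clause(s); 5 remain; assigned so far: [2, 4]
CONFLICT (empty clause)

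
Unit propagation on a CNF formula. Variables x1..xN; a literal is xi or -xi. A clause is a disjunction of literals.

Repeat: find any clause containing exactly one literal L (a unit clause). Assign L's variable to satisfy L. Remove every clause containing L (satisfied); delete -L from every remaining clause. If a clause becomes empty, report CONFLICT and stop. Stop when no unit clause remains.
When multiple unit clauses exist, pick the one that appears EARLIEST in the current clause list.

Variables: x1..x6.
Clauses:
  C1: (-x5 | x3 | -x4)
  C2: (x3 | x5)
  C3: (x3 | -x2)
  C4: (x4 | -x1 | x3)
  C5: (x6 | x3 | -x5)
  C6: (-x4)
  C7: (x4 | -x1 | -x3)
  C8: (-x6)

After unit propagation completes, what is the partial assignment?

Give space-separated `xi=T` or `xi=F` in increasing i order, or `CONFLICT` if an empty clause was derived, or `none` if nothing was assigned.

unit clause [-4] forces x4=F; simplify:
  drop 4 from [4, -1, 3] -> [-1, 3]
  drop 4 from [4, -1, -3] -> [-1, -3]
  satisfied 2 clause(s); 6 remain; assigned so far: [4]
unit clause [-6] forces x6=F; simplify:
  drop 6 from [6, 3, -5] -> [3, -5]
  satisfied 1 clause(s); 5 remain; assigned so far: [4, 6]

Answer: x4=F x6=F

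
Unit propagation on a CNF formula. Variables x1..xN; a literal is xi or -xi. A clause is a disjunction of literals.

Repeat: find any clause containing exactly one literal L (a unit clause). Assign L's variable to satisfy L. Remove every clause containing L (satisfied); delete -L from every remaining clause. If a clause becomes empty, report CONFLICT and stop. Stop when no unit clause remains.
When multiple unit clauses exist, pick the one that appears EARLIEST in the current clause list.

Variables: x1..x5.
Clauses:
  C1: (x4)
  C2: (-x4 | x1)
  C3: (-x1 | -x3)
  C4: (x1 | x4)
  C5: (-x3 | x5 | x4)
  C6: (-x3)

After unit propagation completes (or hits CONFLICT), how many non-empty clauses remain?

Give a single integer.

unit clause [4] forces x4=T; simplify:
  drop -4 from [-4, 1] -> [1]
  satisfied 3 clause(s); 3 remain; assigned so far: [4]
unit clause [1] forces x1=T; simplify:
  drop -1 from [-1, -3] -> [-3]
  satisfied 1 clause(s); 2 remain; assigned so far: [1, 4]
unit clause [-3] forces x3=F; simplify:
  satisfied 2 clause(s); 0 remain; assigned so far: [1, 3, 4]

Answer: 0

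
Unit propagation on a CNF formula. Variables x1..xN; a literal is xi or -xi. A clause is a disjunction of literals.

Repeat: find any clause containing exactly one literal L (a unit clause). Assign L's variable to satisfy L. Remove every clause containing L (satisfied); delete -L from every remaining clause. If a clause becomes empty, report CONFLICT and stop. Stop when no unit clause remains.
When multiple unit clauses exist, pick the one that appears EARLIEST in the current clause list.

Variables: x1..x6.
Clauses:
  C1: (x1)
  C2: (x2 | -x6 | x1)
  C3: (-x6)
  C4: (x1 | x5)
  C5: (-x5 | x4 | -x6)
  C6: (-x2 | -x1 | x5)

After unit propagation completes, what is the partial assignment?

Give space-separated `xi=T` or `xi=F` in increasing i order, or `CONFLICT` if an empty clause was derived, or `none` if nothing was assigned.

unit clause [1] forces x1=T; simplify:
  drop -1 from [-2, -1, 5] -> [-2, 5]
  satisfied 3 clause(s); 3 remain; assigned so far: [1]
unit clause [-6] forces x6=F; simplify:
  satisfied 2 clause(s); 1 remain; assigned so far: [1, 6]

Answer: x1=T x6=F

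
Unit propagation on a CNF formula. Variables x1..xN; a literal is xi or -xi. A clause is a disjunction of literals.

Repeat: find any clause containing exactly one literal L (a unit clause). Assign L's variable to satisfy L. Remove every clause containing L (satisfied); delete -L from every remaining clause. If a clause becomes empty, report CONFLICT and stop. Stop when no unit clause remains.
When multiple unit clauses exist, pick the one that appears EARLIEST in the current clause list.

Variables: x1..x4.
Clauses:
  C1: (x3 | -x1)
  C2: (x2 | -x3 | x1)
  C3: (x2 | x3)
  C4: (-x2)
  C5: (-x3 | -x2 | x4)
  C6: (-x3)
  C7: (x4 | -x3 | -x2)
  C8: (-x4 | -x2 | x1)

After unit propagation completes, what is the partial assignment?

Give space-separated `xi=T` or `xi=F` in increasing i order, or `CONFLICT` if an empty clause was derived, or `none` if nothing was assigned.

Answer: CONFLICT

Derivation:
unit clause [-2] forces x2=F; simplify:
  drop 2 from [2, -3, 1] -> [-3, 1]
  drop 2 from [2, 3] -> [3]
  satisfied 4 clause(s); 4 remain; assigned so far: [2]
unit clause [3] forces x3=T; simplify:
  drop -3 from [-3, 1] -> [1]
  drop -3 from [-3] -> [] (empty!)
  satisfied 2 clause(s); 2 remain; assigned so far: [2, 3]
CONFLICT (empty clause)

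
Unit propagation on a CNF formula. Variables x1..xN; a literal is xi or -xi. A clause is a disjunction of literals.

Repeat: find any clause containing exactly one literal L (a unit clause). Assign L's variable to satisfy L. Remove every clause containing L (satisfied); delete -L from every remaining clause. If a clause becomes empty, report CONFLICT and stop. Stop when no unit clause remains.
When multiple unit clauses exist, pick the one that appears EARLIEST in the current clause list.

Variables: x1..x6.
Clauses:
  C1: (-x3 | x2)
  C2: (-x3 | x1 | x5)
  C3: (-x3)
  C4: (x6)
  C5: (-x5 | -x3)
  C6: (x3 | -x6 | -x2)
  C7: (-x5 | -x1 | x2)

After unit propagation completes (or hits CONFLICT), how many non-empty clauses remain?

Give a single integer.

Answer: 1

Derivation:
unit clause [-3] forces x3=F; simplify:
  drop 3 from [3, -6, -2] -> [-6, -2]
  satisfied 4 clause(s); 3 remain; assigned so far: [3]
unit clause [6] forces x6=T; simplify:
  drop -6 from [-6, -2] -> [-2]
  satisfied 1 clause(s); 2 remain; assigned so far: [3, 6]
unit clause [-2] forces x2=F; simplify:
  drop 2 from [-5, -1, 2] -> [-5, -1]
  satisfied 1 clause(s); 1 remain; assigned so far: [2, 3, 6]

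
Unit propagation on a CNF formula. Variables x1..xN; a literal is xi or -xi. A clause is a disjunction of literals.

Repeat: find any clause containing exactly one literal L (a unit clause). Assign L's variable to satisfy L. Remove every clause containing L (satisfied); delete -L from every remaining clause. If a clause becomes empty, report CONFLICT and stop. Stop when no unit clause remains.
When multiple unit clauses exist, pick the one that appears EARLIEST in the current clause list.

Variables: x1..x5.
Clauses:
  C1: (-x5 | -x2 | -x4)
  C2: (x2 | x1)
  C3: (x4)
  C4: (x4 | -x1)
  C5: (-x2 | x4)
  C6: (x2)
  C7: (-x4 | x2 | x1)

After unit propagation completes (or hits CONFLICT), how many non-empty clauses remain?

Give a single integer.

Answer: 0

Derivation:
unit clause [4] forces x4=T; simplify:
  drop -4 from [-5, -2, -4] -> [-5, -2]
  drop -4 from [-4, 2, 1] -> [2, 1]
  satisfied 3 clause(s); 4 remain; assigned so far: [4]
unit clause [2] forces x2=T; simplify:
  drop -2 from [-5, -2] -> [-5]
  satisfied 3 clause(s); 1 remain; assigned so far: [2, 4]
unit clause [-5] forces x5=F; simplify:
  satisfied 1 clause(s); 0 remain; assigned so far: [2, 4, 5]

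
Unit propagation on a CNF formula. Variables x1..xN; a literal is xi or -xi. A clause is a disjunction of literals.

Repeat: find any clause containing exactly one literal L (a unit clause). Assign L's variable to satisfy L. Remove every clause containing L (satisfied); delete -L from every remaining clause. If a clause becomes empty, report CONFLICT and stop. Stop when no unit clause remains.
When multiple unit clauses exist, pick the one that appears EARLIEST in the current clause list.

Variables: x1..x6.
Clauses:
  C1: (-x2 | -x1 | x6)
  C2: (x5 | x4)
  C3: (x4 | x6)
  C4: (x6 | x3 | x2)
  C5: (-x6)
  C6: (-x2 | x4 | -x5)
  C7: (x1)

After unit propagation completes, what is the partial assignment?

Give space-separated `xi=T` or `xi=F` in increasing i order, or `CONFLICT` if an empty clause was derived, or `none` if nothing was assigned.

unit clause [-6] forces x6=F; simplify:
  drop 6 from [-2, -1, 6] -> [-2, -1]
  drop 6 from [4, 6] -> [4]
  drop 6 from [6, 3, 2] -> [3, 2]
  satisfied 1 clause(s); 6 remain; assigned so far: [6]
unit clause [4] forces x4=T; simplify:
  satisfied 3 clause(s); 3 remain; assigned so far: [4, 6]
unit clause [1] forces x1=T; simplify:
  drop -1 from [-2, -1] -> [-2]
  satisfied 1 clause(s); 2 remain; assigned so far: [1, 4, 6]
unit clause [-2] forces x2=F; simplify:
  drop 2 from [3, 2] -> [3]
  satisfied 1 clause(s); 1 remain; assigned so far: [1, 2, 4, 6]
unit clause [3] forces x3=T; simplify:
  satisfied 1 clause(s); 0 remain; assigned so far: [1, 2, 3, 4, 6]

Answer: x1=T x2=F x3=T x4=T x6=F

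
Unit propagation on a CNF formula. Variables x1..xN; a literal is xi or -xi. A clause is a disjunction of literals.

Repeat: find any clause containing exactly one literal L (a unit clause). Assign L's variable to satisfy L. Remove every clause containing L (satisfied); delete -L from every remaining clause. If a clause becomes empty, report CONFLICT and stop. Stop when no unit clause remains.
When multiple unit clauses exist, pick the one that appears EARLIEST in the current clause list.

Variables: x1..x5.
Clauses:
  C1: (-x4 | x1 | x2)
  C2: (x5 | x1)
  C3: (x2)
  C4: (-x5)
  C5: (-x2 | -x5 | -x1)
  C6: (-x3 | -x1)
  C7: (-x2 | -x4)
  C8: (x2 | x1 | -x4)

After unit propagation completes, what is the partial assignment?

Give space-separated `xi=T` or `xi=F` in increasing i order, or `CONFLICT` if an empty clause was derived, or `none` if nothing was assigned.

unit clause [2] forces x2=T; simplify:
  drop -2 from [-2, -5, -1] -> [-5, -1]
  drop -2 from [-2, -4] -> [-4]
  satisfied 3 clause(s); 5 remain; assigned so far: [2]
unit clause [-5] forces x5=F; simplify:
  drop 5 from [5, 1] -> [1]
  satisfied 2 clause(s); 3 remain; assigned so far: [2, 5]
unit clause [1] forces x1=T; simplify:
  drop -1 from [-3, -1] -> [-3]
  satisfied 1 clause(s); 2 remain; assigned so far: [1, 2, 5]
unit clause [-3] forces x3=F; simplify:
  satisfied 1 clause(s); 1 remain; assigned so far: [1, 2, 3, 5]
unit clause [-4] forces x4=F; simplify:
  satisfied 1 clause(s); 0 remain; assigned so far: [1, 2, 3, 4, 5]

Answer: x1=T x2=T x3=F x4=F x5=F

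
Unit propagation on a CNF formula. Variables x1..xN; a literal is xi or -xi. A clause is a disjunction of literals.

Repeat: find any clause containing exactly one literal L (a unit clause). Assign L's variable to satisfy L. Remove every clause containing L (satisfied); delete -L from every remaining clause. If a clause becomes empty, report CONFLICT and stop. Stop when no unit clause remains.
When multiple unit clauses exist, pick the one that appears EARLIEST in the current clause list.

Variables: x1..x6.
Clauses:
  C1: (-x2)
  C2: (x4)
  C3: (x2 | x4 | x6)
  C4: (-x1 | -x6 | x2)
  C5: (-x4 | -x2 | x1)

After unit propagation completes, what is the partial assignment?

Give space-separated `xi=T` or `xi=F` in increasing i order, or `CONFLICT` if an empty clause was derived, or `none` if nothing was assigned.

Answer: x2=F x4=T

Derivation:
unit clause [-2] forces x2=F; simplify:
  drop 2 from [2, 4, 6] -> [4, 6]
  drop 2 from [-1, -6, 2] -> [-1, -6]
  satisfied 2 clause(s); 3 remain; assigned so far: [2]
unit clause [4] forces x4=T; simplify:
  satisfied 2 clause(s); 1 remain; assigned so far: [2, 4]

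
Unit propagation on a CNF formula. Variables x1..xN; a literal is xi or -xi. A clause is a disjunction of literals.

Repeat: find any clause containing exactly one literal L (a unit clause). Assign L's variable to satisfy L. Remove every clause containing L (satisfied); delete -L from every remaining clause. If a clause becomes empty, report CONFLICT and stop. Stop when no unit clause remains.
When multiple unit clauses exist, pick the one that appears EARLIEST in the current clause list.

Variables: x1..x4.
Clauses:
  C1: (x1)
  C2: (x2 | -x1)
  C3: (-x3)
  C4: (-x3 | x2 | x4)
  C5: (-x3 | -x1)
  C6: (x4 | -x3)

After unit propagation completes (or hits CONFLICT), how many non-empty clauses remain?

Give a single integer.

unit clause [1] forces x1=T; simplify:
  drop -1 from [2, -1] -> [2]
  drop -1 from [-3, -1] -> [-3]
  satisfied 1 clause(s); 5 remain; assigned so far: [1]
unit clause [2] forces x2=T; simplify:
  satisfied 2 clause(s); 3 remain; assigned so far: [1, 2]
unit clause [-3] forces x3=F; simplify:
  satisfied 3 clause(s); 0 remain; assigned so far: [1, 2, 3]

Answer: 0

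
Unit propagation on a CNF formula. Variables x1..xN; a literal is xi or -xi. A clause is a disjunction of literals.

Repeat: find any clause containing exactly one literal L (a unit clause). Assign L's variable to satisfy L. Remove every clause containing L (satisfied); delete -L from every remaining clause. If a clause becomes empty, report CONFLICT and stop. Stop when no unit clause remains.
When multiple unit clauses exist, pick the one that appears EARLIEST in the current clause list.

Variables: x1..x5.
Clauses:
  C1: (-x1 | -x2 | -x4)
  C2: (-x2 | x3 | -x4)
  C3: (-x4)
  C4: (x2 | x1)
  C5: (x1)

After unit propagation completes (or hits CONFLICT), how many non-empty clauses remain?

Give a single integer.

unit clause [-4] forces x4=F; simplify:
  satisfied 3 clause(s); 2 remain; assigned so far: [4]
unit clause [1] forces x1=T; simplify:
  satisfied 2 clause(s); 0 remain; assigned so far: [1, 4]

Answer: 0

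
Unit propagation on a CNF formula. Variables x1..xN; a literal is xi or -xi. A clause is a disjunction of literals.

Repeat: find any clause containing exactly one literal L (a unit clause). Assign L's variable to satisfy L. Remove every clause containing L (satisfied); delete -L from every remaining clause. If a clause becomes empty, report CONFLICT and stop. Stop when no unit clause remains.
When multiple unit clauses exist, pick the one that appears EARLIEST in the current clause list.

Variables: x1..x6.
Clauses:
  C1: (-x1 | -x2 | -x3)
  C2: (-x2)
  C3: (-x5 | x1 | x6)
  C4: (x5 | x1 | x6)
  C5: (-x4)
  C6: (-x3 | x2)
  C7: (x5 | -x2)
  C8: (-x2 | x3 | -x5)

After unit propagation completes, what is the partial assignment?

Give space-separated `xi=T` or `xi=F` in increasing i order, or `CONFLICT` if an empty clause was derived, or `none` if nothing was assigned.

Answer: x2=F x3=F x4=F

Derivation:
unit clause [-2] forces x2=F; simplify:
  drop 2 from [-3, 2] -> [-3]
  satisfied 4 clause(s); 4 remain; assigned so far: [2]
unit clause [-4] forces x4=F; simplify:
  satisfied 1 clause(s); 3 remain; assigned so far: [2, 4]
unit clause [-3] forces x3=F; simplify:
  satisfied 1 clause(s); 2 remain; assigned so far: [2, 3, 4]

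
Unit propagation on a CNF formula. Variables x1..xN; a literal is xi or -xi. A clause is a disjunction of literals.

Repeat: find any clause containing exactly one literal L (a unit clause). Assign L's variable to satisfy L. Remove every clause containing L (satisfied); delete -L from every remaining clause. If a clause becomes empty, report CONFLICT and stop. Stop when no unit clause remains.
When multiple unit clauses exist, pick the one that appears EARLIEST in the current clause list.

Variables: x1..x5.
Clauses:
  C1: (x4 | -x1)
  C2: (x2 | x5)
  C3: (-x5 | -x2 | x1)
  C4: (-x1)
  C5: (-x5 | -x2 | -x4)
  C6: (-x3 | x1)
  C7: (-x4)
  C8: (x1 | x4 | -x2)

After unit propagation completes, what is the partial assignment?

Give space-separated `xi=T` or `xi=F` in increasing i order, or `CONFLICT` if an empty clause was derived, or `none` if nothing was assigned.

unit clause [-1] forces x1=F; simplify:
  drop 1 from [-5, -2, 1] -> [-5, -2]
  drop 1 from [-3, 1] -> [-3]
  drop 1 from [1, 4, -2] -> [4, -2]
  satisfied 2 clause(s); 6 remain; assigned so far: [1]
unit clause [-3] forces x3=F; simplify:
  satisfied 1 clause(s); 5 remain; assigned so far: [1, 3]
unit clause [-4] forces x4=F; simplify:
  drop 4 from [4, -2] -> [-2]
  satisfied 2 clause(s); 3 remain; assigned so far: [1, 3, 4]
unit clause [-2] forces x2=F; simplify:
  drop 2 from [2, 5] -> [5]
  satisfied 2 clause(s); 1 remain; assigned so far: [1, 2, 3, 4]
unit clause [5] forces x5=T; simplify:
  satisfied 1 clause(s); 0 remain; assigned so far: [1, 2, 3, 4, 5]

Answer: x1=F x2=F x3=F x4=F x5=T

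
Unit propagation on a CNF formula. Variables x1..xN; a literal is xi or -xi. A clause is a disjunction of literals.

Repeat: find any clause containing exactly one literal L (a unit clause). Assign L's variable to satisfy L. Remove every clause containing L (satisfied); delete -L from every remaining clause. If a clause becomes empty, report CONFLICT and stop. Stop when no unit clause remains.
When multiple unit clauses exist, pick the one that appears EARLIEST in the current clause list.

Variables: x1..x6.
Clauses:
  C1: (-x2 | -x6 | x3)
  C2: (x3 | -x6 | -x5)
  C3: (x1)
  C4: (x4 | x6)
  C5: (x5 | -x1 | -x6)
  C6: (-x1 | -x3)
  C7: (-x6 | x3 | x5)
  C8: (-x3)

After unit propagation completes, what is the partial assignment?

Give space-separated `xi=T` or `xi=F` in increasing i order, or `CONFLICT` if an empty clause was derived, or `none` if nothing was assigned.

unit clause [1] forces x1=T; simplify:
  drop -1 from [5, -1, -6] -> [5, -6]
  drop -1 from [-1, -3] -> [-3]
  satisfied 1 clause(s); 7 remain; assigned so far: [1]
unit clause [-3] forces x3=F; simplify:
  drop 3 from [-2, -6, 3] -> [-2, -6]
  drop 3 from [3, -6, -5] -> [-6, -5]
  drop 3 from [-6, 3, 5] -> [-6, 5]
  satisfied 2 clause(s); 5 remain; assigned so far: [1, 3]

Answer: x1=T x3=F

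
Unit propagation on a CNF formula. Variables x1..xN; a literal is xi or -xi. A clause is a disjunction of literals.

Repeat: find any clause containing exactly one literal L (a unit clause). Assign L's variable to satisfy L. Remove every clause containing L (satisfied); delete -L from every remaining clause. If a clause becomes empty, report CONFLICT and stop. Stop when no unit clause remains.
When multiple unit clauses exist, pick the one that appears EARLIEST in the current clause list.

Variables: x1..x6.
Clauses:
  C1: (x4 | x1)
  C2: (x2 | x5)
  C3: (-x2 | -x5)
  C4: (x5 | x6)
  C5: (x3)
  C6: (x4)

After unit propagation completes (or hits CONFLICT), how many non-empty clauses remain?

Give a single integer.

unit clause [3] forces x3=T; simplify:
  satisfied 1 clause(s); 5 remain; assigned so far: [3]
unit clause [4] forces x4=T; simplify:
  satisfied 2 clause(s); 3 remain; assigned so far: [3, 4]

Answer: 3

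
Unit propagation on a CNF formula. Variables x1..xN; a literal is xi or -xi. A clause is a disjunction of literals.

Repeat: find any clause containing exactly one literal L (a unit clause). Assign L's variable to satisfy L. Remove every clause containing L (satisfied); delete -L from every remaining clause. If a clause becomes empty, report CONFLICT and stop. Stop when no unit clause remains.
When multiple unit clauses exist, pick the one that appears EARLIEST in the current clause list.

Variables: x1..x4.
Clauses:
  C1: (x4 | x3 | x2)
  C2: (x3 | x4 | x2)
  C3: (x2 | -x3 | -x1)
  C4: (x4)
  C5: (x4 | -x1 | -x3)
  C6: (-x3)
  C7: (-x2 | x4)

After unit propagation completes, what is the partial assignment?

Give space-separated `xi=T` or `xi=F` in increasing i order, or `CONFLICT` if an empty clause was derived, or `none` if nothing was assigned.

Answer: x3=F x4=T

Derivation:
unit clause [4] forces x4=T; simplify:
  satisfied 5 clause(s); 2 remain; assigned so far: [4]
unit clause [-3] forces x3=F; simplify:
  satisfied 2 clause(s); 0 remain; assigned so far: [3, 4]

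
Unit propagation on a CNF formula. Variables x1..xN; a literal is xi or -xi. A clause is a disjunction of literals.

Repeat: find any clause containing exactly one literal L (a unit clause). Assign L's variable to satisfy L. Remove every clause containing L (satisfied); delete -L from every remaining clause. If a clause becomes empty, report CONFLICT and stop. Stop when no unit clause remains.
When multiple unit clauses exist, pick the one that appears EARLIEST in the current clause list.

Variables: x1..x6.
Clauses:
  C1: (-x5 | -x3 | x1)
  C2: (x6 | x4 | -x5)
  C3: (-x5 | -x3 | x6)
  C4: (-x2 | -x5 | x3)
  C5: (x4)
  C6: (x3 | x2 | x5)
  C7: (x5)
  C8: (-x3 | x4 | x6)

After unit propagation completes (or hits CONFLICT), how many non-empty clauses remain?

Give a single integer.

unit clause [4] forces x4=T; simplify:
  satisfied 3 clause(s); 5 remain; assigned so far: [4]
unit clause [5] forces x5=T; simplify:
  drop -5 from [-5, -3, 1] -> [-3, 1]
  drop -5 from [-5, -3, 6] -> [-3, 6]
  drop -5 from [-2, -5, 3] -> [-2, 3]
  satisfied 2 clause(s); 3 remain; assigned so far: [4, 5]

Answer: 3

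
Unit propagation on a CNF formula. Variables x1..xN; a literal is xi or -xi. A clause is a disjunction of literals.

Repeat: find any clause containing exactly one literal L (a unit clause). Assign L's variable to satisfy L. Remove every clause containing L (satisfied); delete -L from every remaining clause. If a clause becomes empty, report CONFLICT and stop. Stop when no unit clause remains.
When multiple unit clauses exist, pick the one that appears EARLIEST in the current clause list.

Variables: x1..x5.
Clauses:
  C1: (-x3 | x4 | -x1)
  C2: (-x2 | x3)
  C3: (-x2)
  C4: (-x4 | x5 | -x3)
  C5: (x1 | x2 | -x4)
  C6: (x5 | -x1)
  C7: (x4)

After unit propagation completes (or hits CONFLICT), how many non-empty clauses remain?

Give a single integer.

Answer: 0

Derivation:
unit clause [-2] forces x2=F; simplify:
  drop 2 from [1, 2, -4] -> [1, -4]
  satisfied 2 clause(s); 5 remain; assigned so far: [2]
unit clause [4] forces x4=T; simplify:
  drop -4 from [-4, 5, -3] -> [5, -3]
  drop -4 from [1, -4] -> [1]
  satisfied 2 clause(s); 3 remain; assigned so far: [2, 4]
unit clause [1] forces x1=T; simplify:
  drop -1 from [5, -1] -> [5]
  satisfied 1 clause(s); 2 remain; assigned so far: [1, 2, 4]
unit clause [5] forces x5=T; simplify:
  satisfied 2 clause(s); 0 remain; assigned so far: [1, 2, 4, 5]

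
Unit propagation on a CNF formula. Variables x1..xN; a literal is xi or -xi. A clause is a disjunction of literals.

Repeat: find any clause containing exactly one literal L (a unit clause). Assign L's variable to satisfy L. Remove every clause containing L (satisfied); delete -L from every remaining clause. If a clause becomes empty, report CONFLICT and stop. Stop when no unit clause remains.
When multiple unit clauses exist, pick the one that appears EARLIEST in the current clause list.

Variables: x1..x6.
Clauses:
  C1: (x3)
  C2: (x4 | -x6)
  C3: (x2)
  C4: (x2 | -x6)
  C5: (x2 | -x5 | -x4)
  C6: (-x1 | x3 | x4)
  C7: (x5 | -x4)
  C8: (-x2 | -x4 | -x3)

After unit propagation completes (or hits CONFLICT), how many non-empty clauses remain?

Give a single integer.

unit clause [3] forces x3=T; simplify:
  drop -3 from [-2, -4, -3] -> [-2, -4]
  satisfied 2 clause(s); 6 remain; assigned so far: [3]
unit clause [2] forces x2=T; simplify:
  drop -2 from [-2, -4] -> [-4]
  satisfied 3 clause(s); 3 remain; assigned so far: [2, 3]
unit clause [-4] forces x4=F; simplify:
  drop 4 from [4, -6] -> [-6]
  satisfied 2 clause(s); 1 remain; assigned so far: [2, 3, 4]
unit clause [-6] forces x6=F; simplify:
  satisfied 1 clause(s); 0 remain; assigned so far: [2, 3, 4, 6]

Answer: 0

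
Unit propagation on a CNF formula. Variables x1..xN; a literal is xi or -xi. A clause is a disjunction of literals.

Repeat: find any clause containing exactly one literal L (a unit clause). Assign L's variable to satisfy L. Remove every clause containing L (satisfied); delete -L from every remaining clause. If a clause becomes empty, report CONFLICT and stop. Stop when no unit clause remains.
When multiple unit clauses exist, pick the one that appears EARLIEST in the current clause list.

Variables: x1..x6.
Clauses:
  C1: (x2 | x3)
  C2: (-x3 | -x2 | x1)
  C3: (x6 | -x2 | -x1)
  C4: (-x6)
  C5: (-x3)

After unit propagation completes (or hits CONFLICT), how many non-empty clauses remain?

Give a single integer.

Answer: 0

Derivation:
unit clause [-6] forces x6=F; simplify:
  drop 6 from [6, -2, -1] -> [-2, -1]
  satisfied 1 clause(s); 4 remain; assigned so far: [6]
unit clause [-3] forces x3=F; simplify:
  drop 3 from [2, 3] -> [2]
  satisfied 2 clause(s); 2 remain; assigned so far: [3, 6]
unit clause [2] forces x2=T; simplify:
  drop -2 from [-2, -1] -> [-1]
  satisfied 1 clause(s); 1 remain; assigned so far: [2, 3, 6]
unit clause [-1] forces x1=F; simplify:
  satisfied 1 clause(s); 0 remain; assigned so far: [1, 2, 3, 6]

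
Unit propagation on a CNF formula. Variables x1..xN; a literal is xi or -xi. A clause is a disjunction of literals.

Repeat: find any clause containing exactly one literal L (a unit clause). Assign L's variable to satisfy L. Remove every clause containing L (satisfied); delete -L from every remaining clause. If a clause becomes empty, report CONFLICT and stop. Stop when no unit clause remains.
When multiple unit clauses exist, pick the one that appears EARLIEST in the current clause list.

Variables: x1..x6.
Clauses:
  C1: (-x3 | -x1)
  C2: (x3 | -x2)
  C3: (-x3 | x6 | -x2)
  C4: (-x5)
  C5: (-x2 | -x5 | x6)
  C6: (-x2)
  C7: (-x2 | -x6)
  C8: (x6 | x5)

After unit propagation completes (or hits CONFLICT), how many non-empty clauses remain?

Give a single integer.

Answer: 1

Derivation:
unit clause [-5] forces x5=F; simplify:
  drop 5 from [6, 5] -> [6]
  satisfied 2 clause(s); 6 remain; assigned so far: [5]
unit clause [-2] forces x2=F; simplify:
  satisfied 4 clause(s); 2 remain; assigned so far: [2, 5]
unit clause [6] forces x6=T; simplify:
  satisfied 1 clause(s); 1 remain; assigned so far: [2, 5, 6]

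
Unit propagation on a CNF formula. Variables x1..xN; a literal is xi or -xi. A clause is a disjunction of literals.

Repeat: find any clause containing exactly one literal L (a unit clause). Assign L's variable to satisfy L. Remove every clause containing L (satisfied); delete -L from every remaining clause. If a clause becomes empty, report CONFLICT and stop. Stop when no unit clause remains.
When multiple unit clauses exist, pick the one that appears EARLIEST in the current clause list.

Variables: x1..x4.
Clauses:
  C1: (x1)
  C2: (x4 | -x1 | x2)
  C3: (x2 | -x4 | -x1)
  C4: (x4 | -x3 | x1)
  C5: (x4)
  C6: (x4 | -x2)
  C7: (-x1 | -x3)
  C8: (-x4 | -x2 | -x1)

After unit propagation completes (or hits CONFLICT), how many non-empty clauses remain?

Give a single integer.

Answer: 1

Derivation:
unit clause [1] forces x1=T; simplify:
  drop -1 from [4, -1, 2] -> [4, 2]
  drop -1 from [2, -4, -1] -> [2, -4]
  drop -1 from [-1, -3] -> [-3]
  drop -1 from [-4, -2, -1] -> [-4, -2]
  satisfied 2 clause(s); 6 remain; assigned so far: [1]
unit clause [4] forces x4=T; simplify:
  drop -4 from [2, -4] -> [2]
  drop -4 from [-4, -2] -> [-2]
  satisfied 3 clause(s); 3 remain; assigned so far: [1, 4]
unit clause [2] forces x2=T; simplify:
  drop -2 from [-2] -> [] (empty!)
  satisfied 1 clause(s); 2 remain; assigned so far: [1, 2, 4]
CONFLICT (empty clause)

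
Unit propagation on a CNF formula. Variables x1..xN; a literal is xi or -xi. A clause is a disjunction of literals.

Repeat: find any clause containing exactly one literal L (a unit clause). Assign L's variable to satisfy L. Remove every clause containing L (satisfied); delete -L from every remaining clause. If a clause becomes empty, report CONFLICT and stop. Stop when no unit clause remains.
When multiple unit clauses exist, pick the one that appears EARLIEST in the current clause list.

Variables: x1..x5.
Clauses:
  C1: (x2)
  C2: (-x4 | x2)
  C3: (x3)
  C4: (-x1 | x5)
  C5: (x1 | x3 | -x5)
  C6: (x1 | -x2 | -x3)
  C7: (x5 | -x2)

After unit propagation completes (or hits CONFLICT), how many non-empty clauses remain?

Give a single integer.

unit clause [2] forces x2=T; simplify:
  drop -2 from [1, -2, -3] -> [1, -3]
  drop -2 from [5, -2] -> [5]
  satisfied 2 clause(s); 5 remain; assigned so far: [2]
unit clause [3] forces x3=T; simplify:
  drop -3 from [1, -3] -> [1]
  satisfied 2 clause(s); 3 remain; assigned so far: [2, 3]
unit clause [1] forces x1=T; simplify:
  drop -1 from [-1, 5] -> [5]
  satisfied 1 clause(s); 2 remain; assigned so far: [1, 2, 3]
unit clause [5] forces x5=T; simplify:
  satisfied 2 clause(s); 0 remain; assigned so far: [1, 2, 3, 5]

Answer: 0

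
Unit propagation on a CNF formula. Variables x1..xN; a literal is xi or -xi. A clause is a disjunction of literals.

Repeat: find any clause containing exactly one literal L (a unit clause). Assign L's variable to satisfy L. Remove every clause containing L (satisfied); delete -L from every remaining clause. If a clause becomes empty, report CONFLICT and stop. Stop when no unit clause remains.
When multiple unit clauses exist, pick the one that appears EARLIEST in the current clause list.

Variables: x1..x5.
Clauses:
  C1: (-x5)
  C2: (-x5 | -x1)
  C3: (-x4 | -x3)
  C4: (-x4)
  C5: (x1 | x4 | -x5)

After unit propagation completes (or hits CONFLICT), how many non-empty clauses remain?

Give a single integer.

Answer: 0

Derivation:
unit clause [-5] forces x5=F; simplify:
  satisfied 3 clause(s); 2 remain; assigned so far: [5]
unit clause [-4] forces x4=F; simplify:
  satisfied 2 clause(s); 0 remain; assigned so far: [4, 5]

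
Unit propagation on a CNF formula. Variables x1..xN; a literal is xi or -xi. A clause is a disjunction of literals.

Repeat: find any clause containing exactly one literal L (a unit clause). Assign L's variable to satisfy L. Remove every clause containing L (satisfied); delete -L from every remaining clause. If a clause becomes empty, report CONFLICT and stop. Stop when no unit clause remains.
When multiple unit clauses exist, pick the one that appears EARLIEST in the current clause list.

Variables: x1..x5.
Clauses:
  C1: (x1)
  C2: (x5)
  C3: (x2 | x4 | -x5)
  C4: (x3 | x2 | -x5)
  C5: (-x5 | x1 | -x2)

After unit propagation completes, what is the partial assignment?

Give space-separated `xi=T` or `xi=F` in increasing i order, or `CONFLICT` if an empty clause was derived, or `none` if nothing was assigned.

Answer: x1=T x5=T

Derivation:
unit clause [1] forces x1=T; simplify:
  satisfied 2 clause(s); 3 remain; assigned so far: [1]
unit clause [5] forces x5=T; simplify:
  drop -5 from [2, 4, -5] -> [2, 4]
  drop -5 from [3, 2, -5] -> [3, 2]
  satisfied 1 clause(s); 2 remain; assigned so far: [1, 5]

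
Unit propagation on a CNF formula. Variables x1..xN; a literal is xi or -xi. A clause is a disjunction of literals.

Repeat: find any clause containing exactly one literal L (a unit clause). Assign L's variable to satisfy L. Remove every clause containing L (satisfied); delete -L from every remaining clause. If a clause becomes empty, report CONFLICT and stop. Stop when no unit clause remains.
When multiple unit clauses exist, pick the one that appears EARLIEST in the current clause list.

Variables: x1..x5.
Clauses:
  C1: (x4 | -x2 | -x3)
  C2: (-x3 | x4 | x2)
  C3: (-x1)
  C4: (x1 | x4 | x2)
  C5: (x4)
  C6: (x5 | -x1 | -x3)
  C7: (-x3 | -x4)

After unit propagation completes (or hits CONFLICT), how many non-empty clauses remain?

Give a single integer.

unit clause [-1] forces x1=F; simplify:
  drop 1 from [1, 4, 2] -> [4, 2]
  satisfied 2 clause(s); 5 remain; assigned so far: [1]
unit clause [4] forces x4=T; simplify:
  drop -4 from [-3, -4] -> [-3]
  satisfied 4 clause(s); 1 remain; assigned so far: [1, 4]
unit clause [-3] forces x3=F; simplify:
  satisfied 1 clause(s); 0 remain; assigned so far: [1, 3, 4]

Answer: 0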